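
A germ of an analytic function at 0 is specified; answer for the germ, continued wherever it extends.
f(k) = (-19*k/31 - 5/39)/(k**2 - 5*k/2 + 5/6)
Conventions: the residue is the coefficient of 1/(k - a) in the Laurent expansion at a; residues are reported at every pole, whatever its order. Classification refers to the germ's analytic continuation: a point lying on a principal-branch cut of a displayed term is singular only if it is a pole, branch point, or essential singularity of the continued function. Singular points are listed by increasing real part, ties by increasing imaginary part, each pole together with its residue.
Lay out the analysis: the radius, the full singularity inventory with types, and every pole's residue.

Radius of convergence at 0: 5/4 - (1/12)*sqrt(105).
At 5/4 - (1/12)*sqrt(105): a pole of order 1; residue -19/62 + (865/16926)*sqrt(105).
At 5/4 + (1/12)*sqrt(105): a pole of order 1; residue -19/62 - (865/16926)*sqrt(105).

Denominator factor (k**2 - 5*k/2 + 5/6): discriminant 35/12, real irrational roots 5/4 + (1/12)*sqrt(105) and 5/4 - (1/12)*sqrt(105); poles of order 1, moduli 5/4 + (1/12)*sqrt(105) and 5/4 - (1/12)*sqrt(105).
The radius of convergence is the smallest modulus among the singular points: 5/4 - (1/12)*sqrt(105).
The factor k**2 - 5*k/2 + 5/6 splits as (k - a)(k - a') with a = 5/4 - (1/12)*sqrt(105), a' = 5/4 + (1/12)*sqrt(105). At the order-1 pole a set g(k) = (k - a)*f(k) = [-19*k/31 - 5/39] / (k - a').
Simple pole: residue = g(a) at a = 5/4 - (1/12)*sqrt(105), which is -19/62 + (865/16926)*sqrt(105).
The factor k**2 - 5*k/2 + 5/6 splits as (k - a)(k - a') with a = 5/4 + (1/12)*sqrt(105), a' = 5/4 - (1/12)*sqrt(105). At the order-1 pole a set g(k) = (k - a)*f(k) = [-19*k/31 - 5/39] / (k - a').
Simple pole: residue = g(a) at a = 5/4 + (1/12)*sqrt(105), which is -19/62 - (865/16926)*sqrt(105).
List the singular points by increasing real part (a conjugate pair: the negative imaginary part first).


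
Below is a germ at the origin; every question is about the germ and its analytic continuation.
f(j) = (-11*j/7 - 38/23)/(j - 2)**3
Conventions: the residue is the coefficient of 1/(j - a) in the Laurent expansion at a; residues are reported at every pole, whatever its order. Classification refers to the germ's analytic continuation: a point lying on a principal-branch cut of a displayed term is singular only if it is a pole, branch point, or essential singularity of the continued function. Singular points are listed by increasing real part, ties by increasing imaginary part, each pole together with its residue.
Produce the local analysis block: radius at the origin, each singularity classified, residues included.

Radius of convergence at 0: 2.
At 2: a pole of order 3; residue 0.

Denominator factor (j - 2)^3: pole of order 3 at 2, modulus 2.
The radius of convergence is the smallest modulus among the singular points: 2.
At the order-3 pole 2 set g(j) = (j - (2))^3*f(j) = -11*j/7 - 38/23.
Order-3 pole: residue = g''(a)/2; g''(2) = 0, so the residue is 0.


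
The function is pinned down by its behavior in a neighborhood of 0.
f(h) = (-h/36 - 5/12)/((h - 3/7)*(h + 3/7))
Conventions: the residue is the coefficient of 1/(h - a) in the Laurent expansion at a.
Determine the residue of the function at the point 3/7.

The residue is -1/2.

At the order-1 pole 3/7 set g(h) = (h - (3/7))*f(h) = (-h/36 - 5/12)/(h + 3/7).
Simple pole: residue = g(a) at a = 3/7, which is -1/2.


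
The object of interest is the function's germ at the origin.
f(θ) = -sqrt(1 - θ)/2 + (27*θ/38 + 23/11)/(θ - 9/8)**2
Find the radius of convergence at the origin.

The radius of convergence is 1.

Denominator factor (θ - 9/8)^2: pole of order 2 at 9/8, modulus 9/8.
Branch term (-1/2)*sqrt(1 - θ/(1)): its argument vanishes at θ = 1, a square-root branch point, modulus 1.
The radius of convergence is the smallest modulus among the singular points: 1.


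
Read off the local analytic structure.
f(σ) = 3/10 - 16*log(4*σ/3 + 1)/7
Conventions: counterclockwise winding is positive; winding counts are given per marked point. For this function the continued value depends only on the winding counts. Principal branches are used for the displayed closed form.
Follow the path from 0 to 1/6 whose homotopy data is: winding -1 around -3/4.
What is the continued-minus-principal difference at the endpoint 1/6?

The rational part is single-valued and drops out of the difference; each branch term changes only by its own monodromy.
(-16/7)*log(1 - σ/(-3/4)): each positive loop around -3/4 adds 2*pi*i to the log, so winding -1 contributes (-16/7)*(-1)*2*pi*i = (32/7)*pi*i.
Summing the contributions at σ = 1/6 gives (32/7)*pi*i.

Continued minus principal equals (32/7)*pi*i.


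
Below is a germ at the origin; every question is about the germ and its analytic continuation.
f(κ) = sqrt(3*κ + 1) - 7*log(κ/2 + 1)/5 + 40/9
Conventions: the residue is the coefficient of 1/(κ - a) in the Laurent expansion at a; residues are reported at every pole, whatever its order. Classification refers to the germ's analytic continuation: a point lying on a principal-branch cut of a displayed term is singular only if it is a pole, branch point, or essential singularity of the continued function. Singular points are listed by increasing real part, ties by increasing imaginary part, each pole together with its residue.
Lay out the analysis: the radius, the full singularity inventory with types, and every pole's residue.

Radius of convergence at 0: 1/3.
At -2: a logarithmic branch point.
At -1/3: an algebraic (square-root) branch point.

Branch term (1)*sqrt(1 - κ/(-1/3)): its argument vanishes at κ = -1/3, a square-root branch point, modulus 1/3.
Branch term (-7/5)*log(1 - κ/(-2)): its argument vanishes at κ = -2, a logarithmic branch point, modulus 2.
The radius of convergence is the smallest modulus among the singular points: 1/3.
List the singular points by increasing real part (a conjugate pair: the negative imaginary part first).


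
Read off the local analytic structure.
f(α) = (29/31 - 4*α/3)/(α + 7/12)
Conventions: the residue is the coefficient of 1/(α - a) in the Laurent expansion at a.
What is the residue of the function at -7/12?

The residue is 478/279.

At the order-1 pole -7/12 set g(α) = (α - (-7/12))*f(α) = 29/31 - 4*α/3.
Simple pole: residue = g(a) at a = -7/12, which is 478/279.


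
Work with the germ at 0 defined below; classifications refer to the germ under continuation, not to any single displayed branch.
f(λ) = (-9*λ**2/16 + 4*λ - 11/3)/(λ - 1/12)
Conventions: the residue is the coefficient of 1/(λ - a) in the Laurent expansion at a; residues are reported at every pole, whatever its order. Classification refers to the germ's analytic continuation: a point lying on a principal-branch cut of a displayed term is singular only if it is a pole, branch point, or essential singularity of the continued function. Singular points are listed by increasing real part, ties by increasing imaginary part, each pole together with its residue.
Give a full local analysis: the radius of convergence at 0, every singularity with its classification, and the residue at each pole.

Radius of convergence at 0: 1/12.
At 1/12: a pole of order 1; residue -2563/768.

Denominator factor (λ - 1/12): pole of order 1 at 1/12, modulus 1/12.
The radius of convergence is the smallest modulus among the singular points: 1/12.
At the order-1 pole 1/12 set g(λ) = (λ - (1/12))*f(λ) = -9*λ**2/16 + 4*λ - 11/3.
Simple pole: residue = g(a) at a = 1/12, which is -2563/768.


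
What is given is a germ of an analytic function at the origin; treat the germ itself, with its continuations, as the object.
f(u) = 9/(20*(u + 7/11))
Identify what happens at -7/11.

The point is a pole of order 1.

The denominator factor u + 7/11 vanishes at -7/11 and appears to the power 1; the numerator there equals 9/20, nonzero, and no other factor vanishes.
Hence a pole whose order is the multiplicity, 1.


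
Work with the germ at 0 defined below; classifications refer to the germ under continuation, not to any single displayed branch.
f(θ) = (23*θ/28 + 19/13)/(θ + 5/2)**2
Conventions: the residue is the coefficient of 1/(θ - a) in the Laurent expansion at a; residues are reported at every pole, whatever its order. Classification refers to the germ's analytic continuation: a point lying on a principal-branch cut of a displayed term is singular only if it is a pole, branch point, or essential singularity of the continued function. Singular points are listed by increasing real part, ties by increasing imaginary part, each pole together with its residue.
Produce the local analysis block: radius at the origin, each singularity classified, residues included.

Radius of convergence at 0: 5/2.
At -5/2: a pole of order 2; residue 23/28.

Denominator factor (θ + 5/2)^2: pole of order 2 at -5/2, modulus 5/2.
The radius of convergence is the smallest modulus among the singular points: 5/2.
At the order-2 pole -5/2 set g(θ) = (θ - (-5/2))^2*f(θ) = 23*θ/28 + 19/13.
Order-2 pole: residue = g'(a); g'(-5/2) = 23/28, so the residue is 23/28.


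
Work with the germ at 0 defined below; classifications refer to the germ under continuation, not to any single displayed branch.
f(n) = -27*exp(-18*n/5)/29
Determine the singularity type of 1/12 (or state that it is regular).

There is no denominator, hence no pole anywhere.
The factor exp(-18*n/5) is entire.
So the germ continues analytically to 1/12.

The point is a regular point.


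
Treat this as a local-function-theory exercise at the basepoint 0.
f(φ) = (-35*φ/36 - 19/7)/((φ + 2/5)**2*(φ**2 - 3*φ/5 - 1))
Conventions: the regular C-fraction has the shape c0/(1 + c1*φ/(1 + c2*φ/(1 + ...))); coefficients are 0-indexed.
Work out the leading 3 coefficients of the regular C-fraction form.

Taylor coefficients (expand at 0): a_0 = 475/28, a_1 = -12805/144, a_2 = 360881/1008.
c0 = a_0 = 475/28. Peel one level at a time: if S = 1 + c*φ/S' with S'(0) = 1, then c is the φ-coefficient of S and S' = c*φ/(S - 1).
S_1 = c0/f = 1 + (17927/3420)*φ + (2981389/467856)*φ^2 + ...; c1 = 17927/3420.
S_2 = c1*φ/(S_1 - 1) = 1 + (-14906945/12262068)*φ + ...; c2 = -14906945/12262068.

The regular C-fraction coefficients are [475/28, 17927/3420, -14906945/12262068].


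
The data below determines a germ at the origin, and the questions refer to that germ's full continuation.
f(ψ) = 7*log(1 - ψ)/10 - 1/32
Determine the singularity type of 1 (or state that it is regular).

The term (7/10)*log(1 - ψ/(1)) has argument 1 - 1/(1) = 0 at 1: a logarithmic (infinitely-sheeted) branch point; the remaining terms are analytic or single-valued there.

The point is a logarithmic branch point.


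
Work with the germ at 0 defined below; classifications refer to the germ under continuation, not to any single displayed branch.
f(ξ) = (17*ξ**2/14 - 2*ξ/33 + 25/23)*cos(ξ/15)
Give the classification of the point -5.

There is no denominator, hence no pole anywhere.
The factor cos(ξ/15) is entire.
So the germ continues analytically to -5.

The point is a regular point.


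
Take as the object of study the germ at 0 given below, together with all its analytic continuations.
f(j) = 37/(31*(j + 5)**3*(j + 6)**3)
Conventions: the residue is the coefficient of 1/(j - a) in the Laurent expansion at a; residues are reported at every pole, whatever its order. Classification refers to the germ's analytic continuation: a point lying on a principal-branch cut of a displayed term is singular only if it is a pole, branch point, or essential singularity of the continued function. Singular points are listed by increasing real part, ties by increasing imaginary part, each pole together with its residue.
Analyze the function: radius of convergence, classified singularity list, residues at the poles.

Denominator factor (j + 5)^3: pole of order 3 at -5, modulus 5.
Denominator factor (j + 6)^3: pole of order 3 at -6, modulus 6.
The radius of convergence is the smallest modulus among the singular points: 5.
At the order-3 pole -6 set g(j) = (j - (-6))^3*f(j) = 37/(31*(j + 5)**3).
Order-3 pole: residue = g''(a)/2; g''(-6) = -444/31, so the residue is -222/31.
At the order-3 pole -5 set g(j) = (j - (-5))^3*f(j) = 37/(31*(j + 6)**3).
Order-3 pole: residue = g''(a)/2; g''(-5) = 444/31, so the residue is 222/31.
List the singular points by increasing real part (a conjugate pair: the negative imaginary part first).

Radius of convergence at 0: 5.
At -6: a pole of order 3; residue -222/31.
At -5: a pole of order 3; residue 222/31.


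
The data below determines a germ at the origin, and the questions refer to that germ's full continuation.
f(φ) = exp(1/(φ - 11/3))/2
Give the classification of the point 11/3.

The exponent 1/(φ - (11/3)) has a pole at 11/3, so exp(1/(φ - (11/3))) takes every nonzero value near it: an essential singularity (not a pole of any order).

The point is an essential singularity.


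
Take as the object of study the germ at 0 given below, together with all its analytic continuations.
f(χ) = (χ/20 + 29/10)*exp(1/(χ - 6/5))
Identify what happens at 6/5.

The point is an essential singularity.

The exponent 1/(χ - (6/5)) has a pole at 6/5, so exp(1/(χ - (6/5))) takes every nonzero value near it: an essential singularity (not a pole of any order).


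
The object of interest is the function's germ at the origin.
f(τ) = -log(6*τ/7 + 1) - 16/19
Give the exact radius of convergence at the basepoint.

Branch term (-1)*log(1 - τ/(-7/6)): its argument vanishes at τ = -7/6, a logarithmic branch point, modulus 7/6.
The radius of convergence is the smallest modulus among the singular points: 7/6.

The radius of convergence is 7/6.


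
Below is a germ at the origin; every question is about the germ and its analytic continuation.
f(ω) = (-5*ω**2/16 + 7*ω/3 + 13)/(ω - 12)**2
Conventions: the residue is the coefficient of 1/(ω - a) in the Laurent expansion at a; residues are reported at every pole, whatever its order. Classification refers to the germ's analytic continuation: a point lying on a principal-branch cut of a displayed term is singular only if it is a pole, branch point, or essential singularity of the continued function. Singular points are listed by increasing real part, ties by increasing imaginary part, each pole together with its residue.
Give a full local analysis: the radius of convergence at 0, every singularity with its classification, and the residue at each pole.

Denominator factor (ω - 12)^2: pole of order 2 at 12, modulus 12.
The radius of convergence is the smallest modulus among the singular points: 12.
At the order-2 pole 12 set g(ω) = (ω - (12))^2*f(ω) = -5*ω**2/16 + 7*ω/3 + 13.
Order-2 pole: residue = g'(a); g'(12) = -31/6, so the residue is -31/6.

Radius of convergence at 0: 12.
At 12: a pole of order 2; residue -31/6.


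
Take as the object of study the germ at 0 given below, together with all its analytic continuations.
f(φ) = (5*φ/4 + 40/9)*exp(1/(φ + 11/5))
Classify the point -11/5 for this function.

The exponent 1/(φ - (-11/5)) has a pole at -11/5, so exp(1/(φ - (-11/5))) takes every nonzero value near it: an essential singularity (not a pole of any order).

The point is an essential singularity.


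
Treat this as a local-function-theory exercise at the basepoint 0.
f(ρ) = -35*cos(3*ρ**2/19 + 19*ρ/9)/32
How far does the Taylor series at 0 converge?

The radius of convergence is infinite.

The factor cos(3*ρ**2/19 + 19*ρ/9) is entire and contributes no finite singular point.
The polynomial part has no poles.
No finite singular points: the Taylor series at 0 converges everywhere.


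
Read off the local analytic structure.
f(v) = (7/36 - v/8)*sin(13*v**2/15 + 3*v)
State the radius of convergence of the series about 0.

The radius of convergence is infinite.

The factor sin(13*v**2/15 + 3*v) is entire and contributes no finite singular point.
The polynomial part has no poles.
No finite singular points: the Taylor series at 0 converges everywhere.


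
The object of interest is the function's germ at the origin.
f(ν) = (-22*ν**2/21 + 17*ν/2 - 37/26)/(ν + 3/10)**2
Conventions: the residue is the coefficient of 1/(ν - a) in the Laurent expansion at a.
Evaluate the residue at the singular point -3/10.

The residue is 639/70.

At the order-2 pole -3/10 set g(ν) = (ν - (-3/10))^2*f(ν) = -22*ν**2/21 + 17*ν/2 - 37/26.
Order-2 pole: residue = g'(a); g'(-3/10) = 639/70, so the residue is 639/70.


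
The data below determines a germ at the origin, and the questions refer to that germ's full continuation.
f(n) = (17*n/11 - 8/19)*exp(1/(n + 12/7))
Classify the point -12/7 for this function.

The point is an essential singularity.

The exponent 1/(n - (-12/7)) has a pole at -12/7, so exp(1/(n - (-12/7))) takes every nonzero value near it: an essential singularity (not a pole of any order).


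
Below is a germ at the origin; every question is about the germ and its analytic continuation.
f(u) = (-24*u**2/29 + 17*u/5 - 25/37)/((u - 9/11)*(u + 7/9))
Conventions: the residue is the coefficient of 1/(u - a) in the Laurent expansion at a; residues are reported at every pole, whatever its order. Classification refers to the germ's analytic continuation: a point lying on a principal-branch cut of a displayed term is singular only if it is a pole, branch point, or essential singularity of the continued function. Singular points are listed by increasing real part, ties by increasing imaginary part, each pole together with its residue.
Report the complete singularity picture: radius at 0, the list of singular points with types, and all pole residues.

Denominator factor (u - 9/11): pole of order 1 at 9/11, modulus 9/11.
Denominator factor (u + 7/9): pole of order 1 at -7/9, modulus 7/9.
The radius of convergence is the smallest modulus among the singular points: 7/9.
At the order-1 pole -7/9 set g(u) = (u - (-7/9))*f(u) = (-24*u**2/29 + 17*u/5 - 25/37)/(u - 9/11).
Simple pole: residue = g(a) at a = -7/9, which is 3044008/1271505.
At the order-1 pole 9/11 set g(u) = (u - (9/11))*f(u) = (-24*u**2/29 + 17*u/5 - 25/37)/(u + 7/9).
Simple pole: residue = g(a) at a = 9/11, which is 4534173/4662185.
List the singular points by increasing real part (a conjugate pair: the negative imaginary part first).

Radius of convergence at 0: 7/9.
At -7/9: a pole of order 1; residue 3044008/1271505.
At 9/11: a pole of order 1; residue 4534173/4662185.


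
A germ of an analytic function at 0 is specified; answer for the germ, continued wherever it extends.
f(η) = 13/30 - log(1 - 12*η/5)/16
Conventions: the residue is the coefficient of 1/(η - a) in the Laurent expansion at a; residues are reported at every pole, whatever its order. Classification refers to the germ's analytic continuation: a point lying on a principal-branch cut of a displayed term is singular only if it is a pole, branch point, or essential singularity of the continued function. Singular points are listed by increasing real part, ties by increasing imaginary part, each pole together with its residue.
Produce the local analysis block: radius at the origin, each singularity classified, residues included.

Radius of convergence at 0: 5/12.
At 5/12: a logarithmic branch point.

Branch term (-1/16)*log(1 - η/(5/12)): its argument vanishes at η = 5/12, a logarithmic branch point, modulus 5/12.
The radius of convergence is the smallest modulus among the singular points: 5/12.


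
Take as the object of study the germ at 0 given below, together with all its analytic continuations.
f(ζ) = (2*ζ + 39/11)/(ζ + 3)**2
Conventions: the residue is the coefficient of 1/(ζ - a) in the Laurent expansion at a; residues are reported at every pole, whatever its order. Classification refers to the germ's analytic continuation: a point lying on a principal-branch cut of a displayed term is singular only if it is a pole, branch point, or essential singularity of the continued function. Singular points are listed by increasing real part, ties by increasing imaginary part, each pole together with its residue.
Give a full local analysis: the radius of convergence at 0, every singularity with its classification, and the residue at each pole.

Denominator factor (ζ + 3)^2: pole of order 2 at -3, modulus 3.
The radius of convergence is the smallest modulus among the singular points: 3.
At the order-2 pole -3 set g(ζ) = (ζ - (-3))^2*f(ζ) = 2*ζ + 39/11.
Order-2 pole: residue = g'(a); g'(-3) = 2, so the residue is 2.

Radius of convergence at 0: 3.
At -3: a pole of order 2; residue 2.


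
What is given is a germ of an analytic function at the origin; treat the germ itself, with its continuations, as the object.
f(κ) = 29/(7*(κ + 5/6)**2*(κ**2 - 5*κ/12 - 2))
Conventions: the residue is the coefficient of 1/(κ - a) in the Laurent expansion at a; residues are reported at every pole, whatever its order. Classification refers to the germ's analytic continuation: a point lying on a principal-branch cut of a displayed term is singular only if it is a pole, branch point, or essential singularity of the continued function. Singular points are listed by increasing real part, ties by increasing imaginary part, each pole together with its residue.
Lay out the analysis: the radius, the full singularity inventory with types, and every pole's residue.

Radius of convergence at 0: 5/6.
At 5/24 - (1/24)*sqrt(1177): a pole of order 1; residue -17400/3703 - (627096/4358431)*sqrt(1177).
At -5/6: a pole of order 2; residue 34800/3703.
At 5/24 + (1/24)*sqrt(1177): a pole of order 1; residue -17400/3703 + (627096/4358431)*sqrt(1177).

Denominator factor (κ + 5/6)^2: pole of order 2 at -5/6, modulus 5/6.
Denominator factor (κ**2 - 5*κ/12 - 2): discriminant 1177/144, real irrational roots 5/24 + (1/24)*sqrt(1177) and 5/24 - (1/24)*sqrt(1177); poles of order 1, moduli 5/24 + (1/24)*sqrt(1177) and -5/24 + (1/24)*sqrt(1177).
The radius of convergence is the smallest modulus among the singular points: 5/6.
The factor κ**2 - 5*κ/12 - 2 splits as (κ - a)(κ - a') with a = 5/24 - (1/24)*sqrt(1177), a' = 5/24 + (1/24)*sqrt(1177). At the order-1 pole a set g(κ) = (κ - a)*f(κ) = [29/(7*(κ + 5/6)**2)] / (κ - a').
Simple pole: residue = g(a) at a = 5/24 - (1/24)*sqrt(1177), which is -17400/3703 - (627096/4358431)*sqrt(1177).
At the order-2 pole -5/6 set g(κ) = (κ - (-5/6))^2*f(κ) = 29/(7*(κ**2 - 5*κ/12 - 2)).
Order-2 pole: residue = g'(a); g'(-5/6) = 34800/3703, so the residue is 34800/3703.
The factor κ**2 - 5*κ/12 - 2 splits as (κ - a)(κ - a') with a = 5/24 + (1/24)*sqrt(1177), a' = 5/24 - (1/24)*sqrt(1177). At the order-1 pole a set g(κ) = (κ - a)*f(κ) = [29/(7*(κ + 5/6)**2)] / (κ - a').
Simple pole: residue = g(a) at a = 5/24 + (1/24)*sqrt(1177), which is -17400/3703 + (627096/4358431)*sqrt(1177).
List the singular points by increasing real part (a conjugate pair: the negative imaginary part first).


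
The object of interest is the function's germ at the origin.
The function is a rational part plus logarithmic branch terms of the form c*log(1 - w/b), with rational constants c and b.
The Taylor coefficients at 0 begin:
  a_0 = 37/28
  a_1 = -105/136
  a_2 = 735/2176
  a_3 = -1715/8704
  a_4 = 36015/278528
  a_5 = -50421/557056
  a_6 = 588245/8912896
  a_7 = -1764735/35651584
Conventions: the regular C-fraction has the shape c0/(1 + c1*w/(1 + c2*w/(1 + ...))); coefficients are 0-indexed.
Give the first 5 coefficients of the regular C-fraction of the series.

The regular C-fraction coefficients are [37/28, 735/1258, -1477/10064, -4403/10128, 4417/5064].

Taylor coefficients (read off): a_0 = 37/28, a_1 = -105/136, a_2 = 735/2176, a_3 = -1715/8704, a_4 = 36015/278528.
c0 = a_0 = 37/28. Peel one level at a time: if S = 1 + c*w/S' with S'(0) = 1, then c is the w-coefficient of S and S' = c*w/(S - 1).
S_1 = c0/f = 1 + (735/1258)*w + (1085595/12660512)*w^2 + ...; c1 = 735/1258.
S_2 = c1*w/(S_1 - 1) = 1 + (-1477/10064)*w + (-49/768)*w^2 + ...; c2 = -1477/10064.
S_3 = c2*w/(S_2 - 1) = 1 + (-4403/10128)*w + (19448051/51288192)*w^2 + ...; c3 = -4403/10128.
S_4 = c3*w/(S_3 - 1) = 1 + (4417/5064)*w + ...; c4 = 4417/5064.


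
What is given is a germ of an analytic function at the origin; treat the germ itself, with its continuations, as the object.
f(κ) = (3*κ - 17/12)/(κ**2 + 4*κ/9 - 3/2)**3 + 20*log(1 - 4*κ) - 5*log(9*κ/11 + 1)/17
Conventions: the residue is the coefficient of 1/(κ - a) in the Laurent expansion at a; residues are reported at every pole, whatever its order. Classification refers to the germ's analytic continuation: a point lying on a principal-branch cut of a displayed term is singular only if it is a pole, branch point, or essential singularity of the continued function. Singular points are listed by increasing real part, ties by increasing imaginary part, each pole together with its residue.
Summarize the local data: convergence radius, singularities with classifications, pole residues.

Radius of convergence at 0: 1/4.
At -2/9 - (1/18)*sqrt(502): a pole of order 3; residue (1476225/253012016)*sqrt(502).
At -11/9: a logarithmic branch point.
At 1/4: a logarithmic branch point.
At -2/9 + (1/18)*sqrt(502): a pole of order 3; residue -(1476225/253012016)*sqrt(502).

Denominator factor (κ**2 + 4*κ/9 - 3/2)^3: discriminant 502/81, real irrational roots -2/9 + (1/18)*sqrt(502) and -2/9 - (1/18)*sqrt(502); poles of order 3, moduli -2/9 + (1/18)*sqrt(502) and 2/9 + (1/18)*sqrt(502).
Branch term (20)*log(1 - κ/(1/4)): its argument vanishes at κ = 1/4, a logarithmic branch point, modulus 1/4.
Branch term (-5/17)*log(1 - κ/(-11/9)): its argument vanishes at κ = -11/9, a logarithmic branch point, modulus 11/9.
The radius of convergence is the smallest modulus among the singular points: 1/4.
The branch terms are analytic at -2/9 - (1/18)*sqrt(502) and contribute nothing to the residue; only the rational part matters.
The factor κ**2 + 4*κ/9 - 3/2 splits as (κ - a)(κ - a') with a = -2/9 - (1/18)*sqrt(502), a' = -2/9 + (1/18)*sqrt(502). At the order-3 pole a set g(κ) = (κ - a)^3*(rational part) = [3*κ - 17/12] / (κ - a')^3.
Order-3 pole: residue = g''(a)/2; g''(-2/9 - (1/18)*sqrt(502)) = (1476225/126506008)*sqrt(502), so the residue is (1476225/253012016)*sqrt(502).
The branch terms are analytic at -2/9 + (1/18)*sqrt(502) and contribute nothing to the residue; only the rational part matters.
The factor κ**2 + 4*κ/9 - 3/2 splits as (κ - a)(κ - a') with a = -2/9 + (1/18)*sqrt(502), a' = -2/9 - (1/18)*sqrt(502). At the order-3 pole a set g(κ) = (κ - a)^3*(rational part) = [3*κ - 17/12] / (κ - a')^3.
Order-3 pole: residue = g''(a)/2; g''(-2/9 + (1/18)*sqrt(502)) = -(1476225/126506008)*sqrt(502), so the residue is -(1476225/253012016)*sqrt(502).
List the singular points by increasing real part (a conjugate pair: the negative imaginary part first).


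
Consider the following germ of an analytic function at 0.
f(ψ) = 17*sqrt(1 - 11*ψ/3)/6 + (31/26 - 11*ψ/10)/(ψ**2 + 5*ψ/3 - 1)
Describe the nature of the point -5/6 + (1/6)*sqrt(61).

The denominator factor ψ**2 + 5*ψ/3 - 1 vanishes at -5/6 + (1/6)*sqrt(61) and appears to the power 1; the numerator there equals 329/156 - (11/60)*sqrt(61), nonzero, and no other factor vanishes.
The branch terms are analytic at this point.
Hence a pole whose order is the multiplicity, 1.

The point is a pole of order 1.


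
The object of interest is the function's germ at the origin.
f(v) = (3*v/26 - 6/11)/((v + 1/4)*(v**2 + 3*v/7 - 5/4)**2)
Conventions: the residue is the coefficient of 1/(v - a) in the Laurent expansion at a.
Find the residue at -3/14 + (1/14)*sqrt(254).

The residue is 515088/3006575 - (15276093/8816917850)*sqrt(254).

The factor v**2 + 3*v/7 - 5/4 splits as (v - a)(v - a') with a = -3/14 + (1/14)*sqrt(254), a' = -3/14 - (1/14)*sqrt(254). At the order-2 pole a set g(v) = (v - a)^2*f(v) = [(3*v/26 - 6/11)/(v + 1/4)] / (v - a')^2.
Order-2 pole: residue = g'(a); g'(-3/14 + (1/14)*sqrt(254)) = 515088/3006575 - (15276093/8816917850)*sqrt(254), so the residue is 515088/3006575 - (15276093/8816917850)*sqrt(254).


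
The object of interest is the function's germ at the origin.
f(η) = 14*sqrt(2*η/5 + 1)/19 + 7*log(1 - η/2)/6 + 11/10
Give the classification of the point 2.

The term (7/6)*log(1 - η/(2)) has argument 1 - 2/(2) = 0 at 2: a logarithmic (infinitely-sheeted) branch point; the remaining terms are analytic or single-valued there.

The point is a logarithmic branch point.


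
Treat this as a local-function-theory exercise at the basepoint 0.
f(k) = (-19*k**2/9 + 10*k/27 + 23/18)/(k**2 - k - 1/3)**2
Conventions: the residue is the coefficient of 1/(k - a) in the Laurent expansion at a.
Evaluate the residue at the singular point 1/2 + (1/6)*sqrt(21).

The residue is -(13/49)*sqrt(21).

The factor k**2 - k - 1/3 splits as (k - a)(k - a') with a = 1/2 + (1/6)*sqrt(21), a' = 1/2 - (1/6)*sqrt(21). At the order-2 pole a set g(k) = (k - a)^2*f(k) = [-19*k**2/9 + 10*k/27 + 23/18] / (k - a')^2.
Order-2 pole: residue = g'(a); g'(1/2 + (1/6)*sqrt(21)) = -(13/49)*sqrt(21), so the residue is -(13/49)*sqrt(21).


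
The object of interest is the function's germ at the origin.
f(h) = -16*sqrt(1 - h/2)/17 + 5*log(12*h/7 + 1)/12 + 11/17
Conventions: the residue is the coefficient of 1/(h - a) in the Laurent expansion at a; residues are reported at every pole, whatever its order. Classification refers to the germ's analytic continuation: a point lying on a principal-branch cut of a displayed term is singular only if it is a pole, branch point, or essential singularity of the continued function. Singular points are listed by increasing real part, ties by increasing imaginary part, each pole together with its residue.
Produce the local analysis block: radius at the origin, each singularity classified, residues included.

Radius of convergence at 0: 7/12.
At -7/12: a logarithmic branch point.
At 2: an algebraic (square-root) branch point.

Branch term (5/12)*log(1 - h/(-7/12)): its argument vanishes at h = -7/12, a logarithmic branch point, modulus 7/12.
Branch term (-16/17)*sqrt(1 - h/(2)): its argument vanishes at h = 2, a square-root branch point, modulus 2.
The radius of convergence is the smallest modulus among the singular points: 7/12.
List the singular points by increasing real part (a conjugate pair: the negative imaginary part first).


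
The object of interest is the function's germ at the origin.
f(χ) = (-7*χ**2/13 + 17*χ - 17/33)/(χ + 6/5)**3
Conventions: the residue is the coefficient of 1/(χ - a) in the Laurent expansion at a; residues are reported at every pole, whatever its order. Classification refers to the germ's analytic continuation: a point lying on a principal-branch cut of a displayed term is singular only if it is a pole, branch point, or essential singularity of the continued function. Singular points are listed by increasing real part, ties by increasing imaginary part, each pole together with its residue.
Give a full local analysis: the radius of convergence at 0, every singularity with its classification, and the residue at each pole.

Radius of convergence at 0: 6/5.
At -6/5: a pole of order 3; residue -7/13.

Denominator factor (χ + 6/5)^3: pole of order 3 at -6/5, modulus 6/5.
The radius of convergence is the smallest modulus among the singular points: 6/5.
At the order-3 pole -6/5 set g(χ) = (χ - (-6/5))^3*f(χ) = -7*χ**2/13 + 17*χ - 17/33.
Order-3 pole: residue = g''(a)/2; g''(-6/5) = -14/13, so the residue is -7/13.


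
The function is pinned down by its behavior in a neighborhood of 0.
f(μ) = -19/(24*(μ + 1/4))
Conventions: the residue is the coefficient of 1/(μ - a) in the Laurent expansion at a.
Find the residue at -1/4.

At the order-1 pole -1/4 set g(μ) = (μ - (-1/4))*f(μ) = -19/24.
Simple pole: residue = g(a) at a = -1/4, which is -19/24.

The residue is -19/24.


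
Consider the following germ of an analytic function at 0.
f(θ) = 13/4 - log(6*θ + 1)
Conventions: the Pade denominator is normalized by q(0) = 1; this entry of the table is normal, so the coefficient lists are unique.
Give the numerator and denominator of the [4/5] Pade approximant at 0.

Taylor coefficients needed (expand at 0): a_0 = 13/4, a_1 = -6, a_2 = 18, a_3 = -72, a_4 = 324, a_5 = -7776/5, a_6 = 7776, a_7 = -279936/7, a_8 = 209952, a_9 = -1119744.
Write the denominator as Q(θ) = 1 + q1*θ + q2*θ^2 + q3*θ^3 + q4*θ^4 + q5*θ^5. Requiring Q*f - P = O(θ^10) with deg P <= 4 kills the coefficients of θ^5..θ^9 in Q*f:
  θ^5: a_5 + q1*a_4 + q2*a_3 + q3*a_2 + q4*a_1 + q5*a_0 = 0, i.e. -7776/5 + (324)*q1 + (-72)*q2 + (18)*q3 + (-6)*q4 + (13/4)*q5 = 0.
  θ^6: a_6 + q1*a_5 + q2*a_4 + q3*a_3 + q4*a_2 + q5*a_1 = 0, i.e. 7776 + (-7776/5)*q1 + (324)*q2 + (-72)*q3 + (18)*q4 + (-6)*q5 = 0.
  θ^7: a_7 + q1*a_6 + q2*a_5 + q3*a_4 + q4*a_3 + q5*a_2 = 0, i.e. -279936/7 + (7776)*q1 + (-7776/5)*q2 + (324)*q3 + (-72)*q4 + (18)*q5 = 0.
  θ^8: a_8 + q1*a_7 + q2*a_6 + q3*a_5 + q4*a_4 + q5*a_3 = 0, i.e. 209952 + (-279936/7)*q1 + (7776)*q2 + (-7776/5)*q3 + (324)*q4 + (-72)*q5 = 0.
  θ^9: a_9 + q1*a_8 + q2*a_7 + q3*a_6 + q4*a_5 + q5*a_4 = 0, i.e. -1119744 + (209952)*q1 + (-279936/7)*q2 + (7776)*q3 + (-7776/5)*q4 + (324)*q5 = 0.
Solving this linear system: q1 = 416/33, q2 = 564/11, q3 = 5328/77, q4 = 72/11, q5 = -5184/385.
The numerator is Q*f truncated at degree 4: P0 = a_0 = 13/4; P1 = a_1 + q1*a_0 = 1154/33; P2 = a_2 + q1*a_1 + q2*a_0 = 109; P3 = a_3 + q1*a_2 + q2*a_1 + q3*a_0 = 5556/77; P4 = a_4 + q1*a_3 + q2*a_2 + q3*a_1 + q4*a_0 = -4206/77.

The Pade approximant has numerator coefficients [13/4, 1154/33, 109, 5556/77, -4206/77]; denominator coefficients [1, 416/33, 564/11, 5328/77, 72/11, -5184/385].


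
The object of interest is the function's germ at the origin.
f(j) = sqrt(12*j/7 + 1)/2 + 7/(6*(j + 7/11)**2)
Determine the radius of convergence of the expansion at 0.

Denominator factor (j + 7/11)^2: pole of order 2 at -7/11, modulus 7/11.
Branch term (1/2)*sqrt(1 - j/(-7/12)): its argument vanishes at j = -7/12, a square-root branch point, modulus 7/12.
The radius of convergence is the smallest modulus among the singular points: 7/12.

The radius of convergence is 7/12.


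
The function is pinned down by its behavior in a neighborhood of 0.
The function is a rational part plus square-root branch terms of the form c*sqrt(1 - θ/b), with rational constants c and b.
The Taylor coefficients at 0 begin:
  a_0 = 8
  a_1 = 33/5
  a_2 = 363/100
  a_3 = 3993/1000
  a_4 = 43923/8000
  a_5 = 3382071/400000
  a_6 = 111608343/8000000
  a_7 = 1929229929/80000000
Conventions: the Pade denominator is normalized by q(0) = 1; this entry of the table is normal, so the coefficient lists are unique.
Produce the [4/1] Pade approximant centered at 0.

Taylor coefficients needed (read off): a_0 = 8, a_1 = 33/5, a_2 = 363/100, a_3 = 3993/1000, a_4 = 43923/8000, a_5 = 3382071/400000.
Write the denominator as Q(θ) = 1 + q1*θ. Requiring Q*f - P = O(θ^6) with deg P <= 4 kills the coefficients of θ^5..θ^5 in Q*f:
  θ^5: a_5 + q1*a_4 = 0, i.e. 3382071/400000 + (43923/8000)*q1 = 0.
Solving this linear system: q1 = -77/50.
The numerator is Q*f truncated at degree 4: P0 = a_0 = 8; P1 = a_1 + q1*a_0 = -143/25; P2 = a_2 + q1*a_1 = -3267/500; P3 = a_3 + q1*a_2 = -3993/2500; P4 = a_4 + q1*a_3 = -131769/200000.

The Pade approximant has numerator coefficients [8, -143/25, -3267/500, -3993/2500, -131769/200000]; denominator coefficients [1, -77/50].


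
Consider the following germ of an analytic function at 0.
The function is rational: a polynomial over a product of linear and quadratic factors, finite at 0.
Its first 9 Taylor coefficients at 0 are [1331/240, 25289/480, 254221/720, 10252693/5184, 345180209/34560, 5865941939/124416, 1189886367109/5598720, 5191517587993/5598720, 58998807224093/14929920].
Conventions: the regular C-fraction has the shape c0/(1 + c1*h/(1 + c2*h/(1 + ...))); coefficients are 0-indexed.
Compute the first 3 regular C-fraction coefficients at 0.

The regular C-fraction coefficients are [1331/240, -19/2, 319/114].

Taylor coefficients (read off): a_0 = 1331/240, a_1 = 25289/480, a_2 = 254221/720.
c0 = a_0 = 1331/240. Peel one level at a time: if S = 1 + c*h/S' with S'(0) = 1, then c is the h-coefficient of S and S' = c*h/(S - 1).
S_1 = c0/f = 1 + (-19/2)*h + (319/12)*h^2 + ...; c1 = -19/2.
S_2 = c1*h/(S_1 - 1) = 1 + (319/114)*h + ...; c2 = 319/114.


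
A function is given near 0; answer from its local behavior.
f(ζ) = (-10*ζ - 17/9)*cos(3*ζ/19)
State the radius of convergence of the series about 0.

The factor cos(3*ζ/19) is entire and contributes no finite singular point.
The polynomial part has no poles.
No finite singular points: the Taylor series at 0 converges everywhere.

The radius of convergence is infinite.


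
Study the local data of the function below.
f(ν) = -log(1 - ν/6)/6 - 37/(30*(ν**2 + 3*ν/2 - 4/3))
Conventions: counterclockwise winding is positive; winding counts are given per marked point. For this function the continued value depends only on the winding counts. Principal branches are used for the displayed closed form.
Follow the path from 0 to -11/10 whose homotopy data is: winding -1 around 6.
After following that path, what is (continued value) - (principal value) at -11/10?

The rational part is single-valued and drops out of the difference; each branch term changes only by its own monodromy.
(-1/6)*log(1 - ν/(6)): each positive loop around 6 adds 2*pi*i to the log, so winding -1 contributes (-1/6)*(-1)*2*pi*i = (1/3)*pi*i.
Summing the contributions at ν = -11/10 gives (1/3)*pi*i.

Continued minus principal equals (1/3)*pi*i.


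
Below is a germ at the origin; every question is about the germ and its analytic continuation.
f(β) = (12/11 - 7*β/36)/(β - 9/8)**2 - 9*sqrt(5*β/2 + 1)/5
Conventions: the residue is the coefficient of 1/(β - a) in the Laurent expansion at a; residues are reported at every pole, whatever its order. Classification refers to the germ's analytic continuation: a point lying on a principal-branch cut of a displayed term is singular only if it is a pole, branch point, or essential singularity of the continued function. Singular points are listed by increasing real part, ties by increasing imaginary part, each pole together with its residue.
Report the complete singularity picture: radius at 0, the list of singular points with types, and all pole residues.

Radius of convergence at 0: 2/5.
At -2/5: an algebraic (square-root) branch point.
At 9/8: a pole of order 2; residue -7/36.

Denominator factor (β - 9/8)^2: pole of order 2 at 9/8, modulus 9/8.
Branch term (-9/5)*sqrt(1 - β/(-2/5)): its argument vanishes at β = -2/5, a square-root branch point, modulus 2/5.
The radius of convergence is the smallest modulus among the singular points: 2/5.
The branch term is analytic at 9/8 and contributes nothing to the residue; only the rational part matters.
At the order-2 pole 9/8 set g(β) = (β - (9/8))^2*(rational part) = 12/11 - 7*β/36.
Order-2 pole: residue = g'(a); g'(9/8) = -7/36, so the residue is -7/36.
List the singular points by increasing real part (a conjugate pair: the negative imaginary part first).


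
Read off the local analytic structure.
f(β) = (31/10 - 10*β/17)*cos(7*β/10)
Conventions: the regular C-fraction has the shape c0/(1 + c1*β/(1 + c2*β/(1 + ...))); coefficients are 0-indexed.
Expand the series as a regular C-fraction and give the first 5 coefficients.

Taylor coefficients (expand at 0): a_0 = 31/10, a_1 = -10/17, a_2 = -1519/2000, a_3 = 49/340, a_4 = 74431/2400000.
c0 = a_0 = 31/10. Peel one level at a time: if S = 1 + c*β/S' with S'(0) = 1, then c is the β-coefficient of S and S' = c*β/(S - 1).
S_1 = c0/f = 1 + (100/527)*β + (15608721/55545800)*β^2 + ...; c1 = 100/527.
S_2 = c1*β/(S_1 - 1) = 1 + (-15608721/10540000)*β + (764827329/400000000)*β^2 + ...; c2 = -15608721/10540000.
S_3 = c2*β/(S_2 - 1) = 1 + (25823/20000)*β + (-666827329/3746093040)*β^2 + ...; c3 = 25823/20000.
S_4 = c3*β/(S_3 - 1) = 1 + (6455750/46826163)*β + ...; c4 = 6455750/46826163.

The regular C-fraction coefficients are [31/10, 100/527, -15608721/10540000, 25823/20000, 6455750/46826163].


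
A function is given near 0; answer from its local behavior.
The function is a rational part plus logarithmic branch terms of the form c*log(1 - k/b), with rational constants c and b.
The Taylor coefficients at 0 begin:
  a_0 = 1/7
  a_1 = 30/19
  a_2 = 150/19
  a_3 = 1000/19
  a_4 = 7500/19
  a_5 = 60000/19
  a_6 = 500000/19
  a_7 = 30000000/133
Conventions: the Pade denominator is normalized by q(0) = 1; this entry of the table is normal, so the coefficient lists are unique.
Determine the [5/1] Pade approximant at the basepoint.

The Pade approximant has numerator coefficients [1/7, 155/399, -100/19, -250/19, -2500/57, -2500/19]; denominator coefficients [1, -25/3].

Taylor coefficients needed (read off): a_0 = 1/7, a_1 = 30/19, a_2 = 150/19, a_3 = 1000/19, a_4 = 7500/19, a_5 = 60000/19, a_6 = 500000/19.
Write the denominator as Q(k) = 1 + q1*k. Requiring Q*f - P = O(k^7) with deg P <= 5 kills the coefficients of k^6..k^6 in Q*f:
  k^6: a_6 + q1*a_5 = 0, i.e. 500000/19 + (60000/19)*q1 = 0.
Solving this linear system: q1 = -25/3.
The numerator is Q*f truncated at degree 5: P0 = a_0 = 1/7; P1 = a_1 + q1*a_0 = 155/399; P2 = a_2 + q1*a_1 = -100/19; P3 = a_3 + q1*a_2 = -250/19; P4 = a_4 + q1*a_3 = -2500/57; P5 = a_5 + q1*a_4 = -2500/19.
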